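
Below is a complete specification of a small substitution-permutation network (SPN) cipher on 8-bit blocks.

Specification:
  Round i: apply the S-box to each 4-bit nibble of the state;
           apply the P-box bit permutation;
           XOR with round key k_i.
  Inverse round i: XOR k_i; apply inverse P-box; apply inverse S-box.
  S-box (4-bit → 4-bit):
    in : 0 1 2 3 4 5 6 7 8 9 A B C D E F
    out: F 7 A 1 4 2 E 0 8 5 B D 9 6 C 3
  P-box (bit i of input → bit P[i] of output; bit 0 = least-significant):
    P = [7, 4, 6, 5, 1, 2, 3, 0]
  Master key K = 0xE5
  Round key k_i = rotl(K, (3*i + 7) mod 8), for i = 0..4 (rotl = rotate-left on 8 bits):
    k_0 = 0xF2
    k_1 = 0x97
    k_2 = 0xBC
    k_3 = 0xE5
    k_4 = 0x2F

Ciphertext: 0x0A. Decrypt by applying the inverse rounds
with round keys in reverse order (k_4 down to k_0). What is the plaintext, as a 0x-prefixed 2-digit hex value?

s_0 = ciphertext = 0x0A
s_1 = InvRound(s_0, k_4) = 0x28
s_2 = InvRound(s_1, k_3) = 0x69
s_3 = InvRound(s_2, k_2) = 0x21
s_4 = InvRound(s_3, k_1) = 0xFA
s_5 = InvRound(s_4, k_0) = 0x47

0x47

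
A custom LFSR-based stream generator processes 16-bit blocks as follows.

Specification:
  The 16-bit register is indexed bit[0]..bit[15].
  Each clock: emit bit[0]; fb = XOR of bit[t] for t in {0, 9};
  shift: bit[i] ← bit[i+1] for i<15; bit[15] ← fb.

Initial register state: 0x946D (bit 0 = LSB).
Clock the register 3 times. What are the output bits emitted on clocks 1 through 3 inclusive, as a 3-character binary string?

reg_0 = 0x946D
clock 1: out=1, reg = 0xCA36
clock 2: out=0, reg = 0xE51B
clock 3: out=1, reg = 0xF28D

101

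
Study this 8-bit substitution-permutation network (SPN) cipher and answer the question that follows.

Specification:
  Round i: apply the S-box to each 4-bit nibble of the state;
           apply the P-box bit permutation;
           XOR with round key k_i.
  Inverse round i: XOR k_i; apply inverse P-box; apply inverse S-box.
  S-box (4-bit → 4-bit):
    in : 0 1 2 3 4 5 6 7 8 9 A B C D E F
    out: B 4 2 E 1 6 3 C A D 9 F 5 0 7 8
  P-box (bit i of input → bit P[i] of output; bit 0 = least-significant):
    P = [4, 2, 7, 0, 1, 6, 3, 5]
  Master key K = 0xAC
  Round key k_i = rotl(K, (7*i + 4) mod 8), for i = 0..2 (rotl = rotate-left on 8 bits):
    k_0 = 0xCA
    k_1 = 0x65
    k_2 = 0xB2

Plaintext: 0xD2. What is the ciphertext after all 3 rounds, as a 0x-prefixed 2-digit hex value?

s_0 = plaintext = 0xD2
s_1 = Round(s_0, k_0) = 0xCE
s_2 = Round(s_1, k_1) = 0xFB
s_3 = Round(s_2, k_2) = 0x07

0x07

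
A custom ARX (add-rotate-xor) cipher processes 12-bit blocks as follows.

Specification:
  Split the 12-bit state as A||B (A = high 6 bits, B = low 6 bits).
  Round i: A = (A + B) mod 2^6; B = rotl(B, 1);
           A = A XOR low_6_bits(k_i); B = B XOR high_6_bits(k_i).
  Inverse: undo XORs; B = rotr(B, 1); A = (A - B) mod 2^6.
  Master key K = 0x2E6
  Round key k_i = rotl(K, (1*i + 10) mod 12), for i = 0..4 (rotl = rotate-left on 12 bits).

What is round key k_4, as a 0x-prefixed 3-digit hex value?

0xB98

K = 0x2E6
k_0 = rotl(K, (1*0+10) mod 12) = rotl(K, 10) = 0x8B9
k_1 = rotl(K, (1*1+10) mod 12) = rotl(K, 11) = 0x173
k_2 = rotl(K, (1*2+10) mod 12) = rotl(K, 0) = 0x2E6
k_3 = rotl(K, (1*3+10) mod 12) = rotl(K, 1) = 0x5CC
k_4 = rotl(K, (1*4+10) mod 12) = rotl(K, 2) = 0xB98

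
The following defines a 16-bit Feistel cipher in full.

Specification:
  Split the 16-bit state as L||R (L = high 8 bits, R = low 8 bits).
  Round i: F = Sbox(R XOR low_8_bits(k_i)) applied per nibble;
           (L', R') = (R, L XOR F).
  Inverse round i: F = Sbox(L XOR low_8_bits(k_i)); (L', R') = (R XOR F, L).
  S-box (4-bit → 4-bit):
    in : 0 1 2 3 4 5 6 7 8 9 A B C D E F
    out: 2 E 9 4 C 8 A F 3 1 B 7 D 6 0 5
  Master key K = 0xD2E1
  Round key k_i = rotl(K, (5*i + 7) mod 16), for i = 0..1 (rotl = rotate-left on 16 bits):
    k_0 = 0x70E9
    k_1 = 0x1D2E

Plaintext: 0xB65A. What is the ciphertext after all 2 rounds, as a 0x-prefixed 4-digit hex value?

0xC257

s_0 = plaintext = 0xB65A
s_1 = Round(s_0, k_0) = 0x5AC2
s_2 = Round(s_1, k_1) = 0xC257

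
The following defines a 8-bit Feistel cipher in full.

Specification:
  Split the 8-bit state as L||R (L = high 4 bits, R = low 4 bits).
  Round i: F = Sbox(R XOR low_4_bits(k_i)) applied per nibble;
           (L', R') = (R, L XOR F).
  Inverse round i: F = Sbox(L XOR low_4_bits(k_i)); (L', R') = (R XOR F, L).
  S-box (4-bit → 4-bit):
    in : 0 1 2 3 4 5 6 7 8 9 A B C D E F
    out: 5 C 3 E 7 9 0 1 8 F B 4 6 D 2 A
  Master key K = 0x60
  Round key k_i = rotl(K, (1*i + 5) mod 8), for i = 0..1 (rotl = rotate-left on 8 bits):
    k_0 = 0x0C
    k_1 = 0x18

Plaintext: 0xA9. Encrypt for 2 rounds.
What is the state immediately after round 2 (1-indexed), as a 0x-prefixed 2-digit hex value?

0x3D

s_0 = plaintext = 0xA9
s_1 = Round(s_0, k_0) = 0x93
s_2 = Round(s_1, k_1) = 0x3D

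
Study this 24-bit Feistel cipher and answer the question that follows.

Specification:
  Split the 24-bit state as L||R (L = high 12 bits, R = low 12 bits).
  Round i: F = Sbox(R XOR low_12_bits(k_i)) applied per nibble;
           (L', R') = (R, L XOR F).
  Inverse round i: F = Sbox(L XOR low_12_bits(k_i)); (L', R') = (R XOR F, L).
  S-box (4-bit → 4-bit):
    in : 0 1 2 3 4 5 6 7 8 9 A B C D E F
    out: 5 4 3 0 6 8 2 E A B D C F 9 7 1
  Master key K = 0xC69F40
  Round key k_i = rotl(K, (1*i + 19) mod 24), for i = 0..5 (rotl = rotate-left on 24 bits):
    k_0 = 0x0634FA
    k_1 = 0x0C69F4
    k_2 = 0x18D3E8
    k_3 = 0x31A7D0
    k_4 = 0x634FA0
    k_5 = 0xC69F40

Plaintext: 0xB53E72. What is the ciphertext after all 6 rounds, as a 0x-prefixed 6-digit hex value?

s_0 = plaintext = 0xB53E72
s_1 = Round(s_0, k_0) = 0xE726F9
s_2 = Round(s_1, k_1) = 0x6F9F2B
s_3 = Round(s_2, k_2) = 0xF2B909
s_4 = Round(s_3, k_3) = 0x9098B0
s_5 = Round(s_4, k_4) = 0x8B074C
s_6 = Round(s_5, k_5) = 0x74C2EF

0x74C2EF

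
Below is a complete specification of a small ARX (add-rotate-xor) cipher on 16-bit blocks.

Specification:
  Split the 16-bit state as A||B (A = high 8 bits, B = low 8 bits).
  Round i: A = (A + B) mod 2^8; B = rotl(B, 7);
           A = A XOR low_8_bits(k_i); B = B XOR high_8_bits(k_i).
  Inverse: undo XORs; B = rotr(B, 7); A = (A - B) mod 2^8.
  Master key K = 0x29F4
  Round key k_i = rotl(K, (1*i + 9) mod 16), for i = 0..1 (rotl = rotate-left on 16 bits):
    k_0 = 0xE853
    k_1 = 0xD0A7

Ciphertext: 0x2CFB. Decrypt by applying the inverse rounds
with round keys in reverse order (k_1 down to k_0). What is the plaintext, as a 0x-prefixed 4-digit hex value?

s_0 = ciphertext = 0x2CFB
s_1 = InvRound(s_0, k_1) = 0x3556
s_2 = InvRound(s_1, k_0) = 0xE97D

0xE97D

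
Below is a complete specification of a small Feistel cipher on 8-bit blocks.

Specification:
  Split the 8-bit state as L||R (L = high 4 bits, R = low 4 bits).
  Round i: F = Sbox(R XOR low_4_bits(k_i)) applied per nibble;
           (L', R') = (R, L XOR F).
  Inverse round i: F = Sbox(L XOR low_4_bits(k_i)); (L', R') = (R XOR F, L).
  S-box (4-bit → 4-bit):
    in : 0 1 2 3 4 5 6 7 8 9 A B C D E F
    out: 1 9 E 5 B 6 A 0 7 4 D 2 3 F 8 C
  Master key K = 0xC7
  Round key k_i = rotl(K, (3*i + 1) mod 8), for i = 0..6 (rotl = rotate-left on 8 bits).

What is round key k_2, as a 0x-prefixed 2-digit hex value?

0xE3

K = 0xC7
k_0 = rotl(K, (3*0+1) mod 8) = rotl(K, 1) = 0x8F
k_1 = rotl(K, (3*1+1) mod 8) = rotl(K, 4) = 0x7C
k_2 = rotl(K, (3*2+1) mod 8) = rotl(K, 7) = 0xE3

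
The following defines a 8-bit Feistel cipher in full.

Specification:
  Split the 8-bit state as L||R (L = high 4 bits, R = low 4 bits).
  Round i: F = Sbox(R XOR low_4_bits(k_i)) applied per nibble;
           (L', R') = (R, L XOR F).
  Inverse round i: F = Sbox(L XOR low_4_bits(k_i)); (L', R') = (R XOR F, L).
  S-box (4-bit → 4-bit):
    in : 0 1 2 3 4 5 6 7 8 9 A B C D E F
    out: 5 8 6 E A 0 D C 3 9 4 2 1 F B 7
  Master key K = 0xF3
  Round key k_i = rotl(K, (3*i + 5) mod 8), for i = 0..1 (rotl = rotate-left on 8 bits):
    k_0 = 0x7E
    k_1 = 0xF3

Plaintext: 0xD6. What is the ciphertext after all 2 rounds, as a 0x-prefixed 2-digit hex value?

s_0 = plaintext = 0xD6
s_1 = Round(s_0, k_0) = 0x6E
s_2 = Round(s_1, k_1) = 0xE9

0xE9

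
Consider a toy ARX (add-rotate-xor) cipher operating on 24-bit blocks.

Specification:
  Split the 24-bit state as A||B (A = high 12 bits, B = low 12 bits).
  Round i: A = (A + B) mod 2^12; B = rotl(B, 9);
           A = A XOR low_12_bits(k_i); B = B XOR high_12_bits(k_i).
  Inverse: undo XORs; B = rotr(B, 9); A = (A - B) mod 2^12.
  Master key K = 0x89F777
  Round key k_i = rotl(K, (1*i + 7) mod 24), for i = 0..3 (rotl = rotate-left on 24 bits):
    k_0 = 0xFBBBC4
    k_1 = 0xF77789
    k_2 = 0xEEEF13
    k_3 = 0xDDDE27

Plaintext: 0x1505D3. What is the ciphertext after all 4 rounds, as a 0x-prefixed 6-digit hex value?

s_0 = plaintext = 0x1505D3
s_1 = Round(s_0, k_0) = 0xCE7901
s_2 = Round(s_1, k_1) = 0x261C57
s_3 = Round(s_2, k_2) = 0x1AB164
s_4 = Round(s_3, k_3) = 0xD285F1

0xD285F1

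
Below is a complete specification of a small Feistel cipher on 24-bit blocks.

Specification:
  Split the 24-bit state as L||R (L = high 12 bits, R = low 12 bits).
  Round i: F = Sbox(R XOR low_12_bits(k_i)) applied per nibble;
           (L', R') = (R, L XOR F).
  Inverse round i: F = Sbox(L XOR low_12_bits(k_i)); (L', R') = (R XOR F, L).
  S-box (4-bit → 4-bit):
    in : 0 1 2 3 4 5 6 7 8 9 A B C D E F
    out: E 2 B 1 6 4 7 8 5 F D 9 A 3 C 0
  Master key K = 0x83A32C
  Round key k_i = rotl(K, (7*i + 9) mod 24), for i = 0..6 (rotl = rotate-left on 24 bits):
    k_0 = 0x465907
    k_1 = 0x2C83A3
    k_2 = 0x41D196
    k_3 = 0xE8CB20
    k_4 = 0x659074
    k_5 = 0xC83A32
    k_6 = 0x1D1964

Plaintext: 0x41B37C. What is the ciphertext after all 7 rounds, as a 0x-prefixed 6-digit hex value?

0xDFAB30

s_0 = plaintext = 0x41B37C
s_1 = Round(s_0, k_0) = 0x37C992
s_2 = Round(s_1, k_1) = 0x992E6E
s_3 = Round(s_2, k_2) = 0xE6E997
s_4 = Round(s_3, k_3) = 0x9975F6
s_5 = Round(s_4, k_4) = 0x5F6DCC
s_6 = Round(s_5, k_5) = 0xDCCDFA
s_7 = Round(s_6, k_6) = 0xDFAB30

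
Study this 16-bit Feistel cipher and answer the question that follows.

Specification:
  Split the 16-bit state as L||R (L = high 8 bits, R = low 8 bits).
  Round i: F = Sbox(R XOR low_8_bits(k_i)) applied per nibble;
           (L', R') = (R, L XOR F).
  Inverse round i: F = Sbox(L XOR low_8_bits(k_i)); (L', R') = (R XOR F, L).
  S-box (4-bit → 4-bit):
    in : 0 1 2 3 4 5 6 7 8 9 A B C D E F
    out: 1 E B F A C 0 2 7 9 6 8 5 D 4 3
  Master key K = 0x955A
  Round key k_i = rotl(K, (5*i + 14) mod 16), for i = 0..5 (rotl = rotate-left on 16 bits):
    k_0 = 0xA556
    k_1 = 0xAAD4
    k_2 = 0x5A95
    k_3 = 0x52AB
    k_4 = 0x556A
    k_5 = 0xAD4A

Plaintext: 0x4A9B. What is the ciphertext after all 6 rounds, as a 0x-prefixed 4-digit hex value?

s_0 = plaintext = 0x4A9B
s_1 = Round(s_0, k_0) = 0x9B17
s_2 = Round(s_1, k_1) = 0x17C4
s_3 = Round(s_2, k_2) = 0xC4D9
s_4 = Round(s_3, k_3) = 0xD9EF
s_5 = Round(s_4, k_4) = 0xEFA5
s_6 = Round(s_5, k_5) = 0xA5AC

0xA5AC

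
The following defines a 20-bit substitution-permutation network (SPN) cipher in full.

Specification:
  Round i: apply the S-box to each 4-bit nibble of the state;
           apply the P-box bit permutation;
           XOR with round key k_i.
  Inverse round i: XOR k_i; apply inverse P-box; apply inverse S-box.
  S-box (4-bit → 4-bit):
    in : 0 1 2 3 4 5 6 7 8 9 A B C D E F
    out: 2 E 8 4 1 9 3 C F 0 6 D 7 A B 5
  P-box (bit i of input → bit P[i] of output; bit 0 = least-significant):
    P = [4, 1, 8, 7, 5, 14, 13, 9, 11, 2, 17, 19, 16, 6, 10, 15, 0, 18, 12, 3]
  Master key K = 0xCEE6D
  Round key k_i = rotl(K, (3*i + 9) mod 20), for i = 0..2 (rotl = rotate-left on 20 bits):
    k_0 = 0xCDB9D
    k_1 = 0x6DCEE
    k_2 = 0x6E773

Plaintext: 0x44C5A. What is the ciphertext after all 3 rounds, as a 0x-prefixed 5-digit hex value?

0x18D12

s_0 = plaintext = 0x44C5A
s_1 = Round(s_0, k_0) = 0xFD0BA
s_2 = Round(s_1, k_1) = 0x66F89
s_3 = Round(s_2, k_2) = 0x18D12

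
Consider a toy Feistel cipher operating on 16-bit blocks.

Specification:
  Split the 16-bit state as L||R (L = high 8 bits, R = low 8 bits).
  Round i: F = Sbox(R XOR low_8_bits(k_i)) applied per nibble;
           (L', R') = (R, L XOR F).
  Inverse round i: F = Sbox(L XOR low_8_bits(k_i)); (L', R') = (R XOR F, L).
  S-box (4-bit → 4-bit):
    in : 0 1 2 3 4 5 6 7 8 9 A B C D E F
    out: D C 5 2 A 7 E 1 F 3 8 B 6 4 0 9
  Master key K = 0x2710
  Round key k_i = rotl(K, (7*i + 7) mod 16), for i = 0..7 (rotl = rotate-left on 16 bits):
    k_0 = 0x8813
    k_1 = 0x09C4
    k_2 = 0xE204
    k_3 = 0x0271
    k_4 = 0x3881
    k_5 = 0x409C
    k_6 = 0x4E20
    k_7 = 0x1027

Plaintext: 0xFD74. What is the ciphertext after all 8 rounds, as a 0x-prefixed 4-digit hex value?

0x83F1

s_0 = plaintext = 0xFD74
s_1 = Round(s_0, k_0) = 0x741C
s_2 = Round(s_1, k_1) = 0x1C3B
s_3 = Round(s_2, k_2) = 0x3B35
s_4 = Round(s_3, k_3) = 0x3591
s_5 = Round(s_4, k_4) = 0x91F8
s_6 = Round(s_5, k_5) = 0xF87B
s_7 = Round(s_6, k_6) = 0x7B83
s_8 = Round(s_7, k_7) = 0x83F1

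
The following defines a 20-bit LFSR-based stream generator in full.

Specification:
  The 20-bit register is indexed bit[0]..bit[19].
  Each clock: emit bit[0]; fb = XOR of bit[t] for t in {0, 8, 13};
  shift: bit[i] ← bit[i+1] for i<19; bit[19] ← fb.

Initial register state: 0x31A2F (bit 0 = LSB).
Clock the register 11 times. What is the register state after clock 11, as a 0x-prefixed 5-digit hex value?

0xF5A63

reg_0 = 0x31A2F
clock 1: out=1, reg = 0x98D17
clock 2: out=1, reg = 0x4C68B
clock 3: out=1, reg = 0xA6345
clock 4: out=1, reg = 0xD31A2
clock 5: out=0, reg = 0x698D1
clock 6: out=1, reg = 0xB4C68
clock 7: out=0, reg = 0x5A634
clock 8: out=0, reg = 0xAD31A
clock 9: out=0, reg = 0xD698D
clock 10: out=1, reg = 0xEB4C6
clock 11: out=0, reg = 0xF5A63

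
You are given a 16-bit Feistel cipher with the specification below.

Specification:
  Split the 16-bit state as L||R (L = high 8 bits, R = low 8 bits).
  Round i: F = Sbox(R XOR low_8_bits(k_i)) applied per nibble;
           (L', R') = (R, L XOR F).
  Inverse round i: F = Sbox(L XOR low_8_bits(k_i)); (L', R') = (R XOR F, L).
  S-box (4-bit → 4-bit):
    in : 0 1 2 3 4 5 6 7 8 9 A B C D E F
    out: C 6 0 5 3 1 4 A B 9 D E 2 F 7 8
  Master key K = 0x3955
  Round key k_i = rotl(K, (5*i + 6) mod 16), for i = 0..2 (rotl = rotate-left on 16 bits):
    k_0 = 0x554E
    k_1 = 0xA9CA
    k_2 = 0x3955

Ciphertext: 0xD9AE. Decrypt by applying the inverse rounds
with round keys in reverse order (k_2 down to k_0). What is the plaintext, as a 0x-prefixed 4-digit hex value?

0x592D

s_0 = ciphertext = 0xD9AE
s_1 = InvRound(s_0, k_2) = 0x1CD9
s_2 = InvRound(s_1, k_1) = 0x2D1C
s_3 = InvRound(s_2, k_0) = 0x592D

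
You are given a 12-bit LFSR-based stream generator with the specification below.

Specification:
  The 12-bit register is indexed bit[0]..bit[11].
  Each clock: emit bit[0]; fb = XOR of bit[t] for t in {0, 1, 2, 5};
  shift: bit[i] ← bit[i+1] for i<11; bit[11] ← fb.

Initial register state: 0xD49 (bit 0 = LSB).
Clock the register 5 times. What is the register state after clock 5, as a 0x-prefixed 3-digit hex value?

reg_0 = 0xD49
clock 1: out=1, reg = 0xEA4
clock 2: out=0, reg = 0x752
clock 3: out=0, reg = 0xBA9
clock 4: out=1, reg = 0x5D4
clock 5: out=0, reg = 0xAEA

0xAEA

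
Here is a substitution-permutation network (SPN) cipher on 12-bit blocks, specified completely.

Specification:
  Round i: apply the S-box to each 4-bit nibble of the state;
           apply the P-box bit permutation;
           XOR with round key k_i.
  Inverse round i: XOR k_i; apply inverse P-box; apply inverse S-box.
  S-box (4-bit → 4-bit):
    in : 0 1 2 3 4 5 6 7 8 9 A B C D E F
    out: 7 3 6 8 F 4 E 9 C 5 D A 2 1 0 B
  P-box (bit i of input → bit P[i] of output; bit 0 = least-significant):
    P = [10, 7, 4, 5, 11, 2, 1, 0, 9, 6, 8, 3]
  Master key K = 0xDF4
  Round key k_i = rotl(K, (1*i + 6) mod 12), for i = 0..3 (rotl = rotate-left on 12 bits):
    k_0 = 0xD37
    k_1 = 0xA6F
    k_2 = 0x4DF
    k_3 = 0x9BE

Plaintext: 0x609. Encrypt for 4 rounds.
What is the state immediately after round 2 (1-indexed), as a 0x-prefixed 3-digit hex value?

s_0 = plaintext = 0x609
s_1 = Round(s_0, k_0) = 0x069
s_2 = Round(s_1, k_1) = 0xD38
s_3 = Round(s_2, k_2) = 0x6EE
s_4 = Round(s_3, k_3) = 0x8F6

0xD38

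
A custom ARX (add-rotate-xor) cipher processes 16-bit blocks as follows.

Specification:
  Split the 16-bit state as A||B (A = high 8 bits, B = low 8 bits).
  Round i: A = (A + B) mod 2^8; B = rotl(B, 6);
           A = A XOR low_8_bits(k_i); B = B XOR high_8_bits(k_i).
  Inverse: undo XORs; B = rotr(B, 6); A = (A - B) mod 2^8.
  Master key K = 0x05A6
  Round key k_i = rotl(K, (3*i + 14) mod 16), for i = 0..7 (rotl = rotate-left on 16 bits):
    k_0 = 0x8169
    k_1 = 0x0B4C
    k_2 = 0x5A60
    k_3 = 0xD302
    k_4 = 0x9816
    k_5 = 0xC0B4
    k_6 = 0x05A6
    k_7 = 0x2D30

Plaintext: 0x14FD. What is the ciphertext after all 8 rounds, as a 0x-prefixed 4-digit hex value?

s_0 = plaintext = 0x14FD
s_1 = Round(s_0, k_0) = 0x78FE
s_2 = Round(s_1, k_1) = 0x3AB4
s_3 = Round(s_2, k_2) = 0x8E77
s_4 = Round(s_3, k_3) = 0x070E
s_5 = Round(s_4, k_4) = 0x031B
s_6 = Round(s_5, k_5) = 0xAA06
s_7 = Round(s_6, k_6) = 0x1684
s_8 = Round(s_7, k_7) = 0xAA0C

0xAA0C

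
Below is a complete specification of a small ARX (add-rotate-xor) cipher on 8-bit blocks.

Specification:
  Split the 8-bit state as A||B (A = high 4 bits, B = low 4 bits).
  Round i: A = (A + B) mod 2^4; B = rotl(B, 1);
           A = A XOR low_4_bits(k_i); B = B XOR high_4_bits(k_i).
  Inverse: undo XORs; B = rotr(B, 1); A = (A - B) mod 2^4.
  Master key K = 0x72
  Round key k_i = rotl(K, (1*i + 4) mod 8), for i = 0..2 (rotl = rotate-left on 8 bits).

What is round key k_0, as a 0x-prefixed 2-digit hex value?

K = 0x72
k_0 = rotl(K, (1*0+4) mod 8) = rotl(K, 4) = 0x27

0x27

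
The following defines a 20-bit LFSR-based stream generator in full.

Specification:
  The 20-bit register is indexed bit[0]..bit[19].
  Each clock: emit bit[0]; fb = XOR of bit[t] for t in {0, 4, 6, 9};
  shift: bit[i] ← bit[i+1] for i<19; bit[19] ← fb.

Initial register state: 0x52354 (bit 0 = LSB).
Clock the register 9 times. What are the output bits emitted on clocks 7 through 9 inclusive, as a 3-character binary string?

reg_0 = 0x52354
clock 1: out=0, reg = 0xA91AA
clock 2: out=0, reg = 0x548D5
clock 3: out=1, reg = 0xAA46A
clock 4: out=0, reg = 0xD5235
clock 5: out=1, reg = 0xEA91A
clock 6: out=0, reg = 0xF548D
clock 7: out=1, reg = 0xFAA46
clock 8: out=0, reg = 0x7D523
clock 9: out=1, reg = 0xBEA91

101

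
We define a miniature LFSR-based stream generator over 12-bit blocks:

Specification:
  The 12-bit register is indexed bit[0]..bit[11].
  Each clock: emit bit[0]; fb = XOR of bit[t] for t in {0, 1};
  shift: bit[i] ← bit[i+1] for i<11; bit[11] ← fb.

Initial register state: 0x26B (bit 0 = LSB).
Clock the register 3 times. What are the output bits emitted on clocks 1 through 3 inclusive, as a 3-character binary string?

110

reg_0 = 0x26B
clock 1: out=1, reg = 0x135
clock 2: out=1, reg = 0x89A
clock 3: out=0, reg = 0xC4D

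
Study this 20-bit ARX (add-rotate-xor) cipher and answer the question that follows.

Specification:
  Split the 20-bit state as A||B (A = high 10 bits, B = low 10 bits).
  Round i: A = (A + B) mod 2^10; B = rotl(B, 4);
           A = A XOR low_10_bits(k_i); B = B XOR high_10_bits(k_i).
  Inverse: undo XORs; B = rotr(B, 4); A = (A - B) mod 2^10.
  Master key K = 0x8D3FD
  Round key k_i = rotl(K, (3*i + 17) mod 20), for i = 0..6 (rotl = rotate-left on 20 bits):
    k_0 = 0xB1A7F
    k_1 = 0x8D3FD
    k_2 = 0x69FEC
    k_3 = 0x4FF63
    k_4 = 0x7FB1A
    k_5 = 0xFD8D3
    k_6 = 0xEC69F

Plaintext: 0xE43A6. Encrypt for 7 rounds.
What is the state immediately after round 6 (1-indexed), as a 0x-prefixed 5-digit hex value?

s_0 = plaintext = 0xE43A6
s_1 = Round(s_0, k_0) = 0x524A8
s_2 = Round(s_1, k_1) = 0x830B6
s_3 = Round(s_2, k_2) = 0x4BAC5
s_4 = Round(s_3, k_3) = 0x24164
s_5 = Round(s_4, k_4) = 0xBBBBB
s_6 = Round(s_5, k_5) = 0x9E848
s_7 = Round(s_6, k_6) = 0x17730

0x9E848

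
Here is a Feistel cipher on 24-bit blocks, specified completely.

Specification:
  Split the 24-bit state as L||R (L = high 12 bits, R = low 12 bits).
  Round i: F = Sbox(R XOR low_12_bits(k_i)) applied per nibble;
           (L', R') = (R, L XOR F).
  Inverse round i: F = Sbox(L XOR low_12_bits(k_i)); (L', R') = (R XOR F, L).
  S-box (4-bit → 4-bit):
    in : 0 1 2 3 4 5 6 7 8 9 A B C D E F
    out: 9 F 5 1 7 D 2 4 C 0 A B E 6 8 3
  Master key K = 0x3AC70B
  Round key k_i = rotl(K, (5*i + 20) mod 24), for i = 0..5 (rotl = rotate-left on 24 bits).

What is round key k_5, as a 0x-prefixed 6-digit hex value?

0x6758E1

K = 0x3AC70B
k_0 = rotl(K, (5*0+20) mod 24) = rotl(K, 20) = 0xB3AC70
k_1 = rotl(K, (5*1+20) mod 24) = rotl(K, 1) = 0x758E16
k_2 = rotl(K, (5*2+20) mod 24) = rotl(K, 6) = 0xB1C2CE
k_3 = rotl(K, (5*3+20) mod 24) = rotl(K, 11) = 0x3859D6
k_4 = rotl(K, (5*4+20) mod 24) = rotl(K, 16) = 0x0B3AC7
k_5 = rotl(K, (5*5+20) mod 24) = rotl(K, 21) = 0x6758E1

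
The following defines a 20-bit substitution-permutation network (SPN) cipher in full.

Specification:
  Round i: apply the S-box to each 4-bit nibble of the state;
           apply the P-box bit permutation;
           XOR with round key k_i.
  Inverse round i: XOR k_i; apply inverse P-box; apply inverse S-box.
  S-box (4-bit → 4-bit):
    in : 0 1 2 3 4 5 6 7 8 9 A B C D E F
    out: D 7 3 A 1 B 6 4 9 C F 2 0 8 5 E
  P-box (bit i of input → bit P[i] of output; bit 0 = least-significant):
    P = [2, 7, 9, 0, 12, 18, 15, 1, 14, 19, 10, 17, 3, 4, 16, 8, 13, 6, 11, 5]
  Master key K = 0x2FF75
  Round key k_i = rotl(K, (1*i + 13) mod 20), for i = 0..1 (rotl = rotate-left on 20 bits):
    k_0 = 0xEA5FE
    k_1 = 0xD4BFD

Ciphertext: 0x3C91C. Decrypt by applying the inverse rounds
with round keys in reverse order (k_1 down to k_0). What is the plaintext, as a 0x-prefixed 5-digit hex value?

s_0 = ciphertext = 0x3C91C
s_1 = InvRound(s_0, k_1) = 0x3C36F
s_2 = InvRound(s_1, k_0) = 0x461BF

0x461BF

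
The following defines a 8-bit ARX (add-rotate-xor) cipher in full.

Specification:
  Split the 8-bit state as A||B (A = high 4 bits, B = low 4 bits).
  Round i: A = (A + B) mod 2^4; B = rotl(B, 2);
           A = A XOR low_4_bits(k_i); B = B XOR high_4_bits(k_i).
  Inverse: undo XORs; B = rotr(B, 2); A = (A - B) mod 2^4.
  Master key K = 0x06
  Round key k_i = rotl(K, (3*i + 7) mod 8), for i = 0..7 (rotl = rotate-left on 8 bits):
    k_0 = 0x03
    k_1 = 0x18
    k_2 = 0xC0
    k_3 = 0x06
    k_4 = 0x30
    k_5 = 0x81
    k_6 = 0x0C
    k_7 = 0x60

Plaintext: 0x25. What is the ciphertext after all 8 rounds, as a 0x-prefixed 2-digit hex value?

0x35

s_0 = plaintext = 0x25
s_1 = Round(s_0, k_0) = 0x45
s_2 = Round(s_1, k_1) = 0x14
s_3 = Round(s_2, k_2) = 0x5D
s_4 = Round(s_3, k_3) = 0x47
s_5 = Round(s_4, k_4) = 0xBE
s_6 = Round(s_5, k_5) = 0x83
s_7 = Round(s_6, k_6) = 0x7C
s_8 = Round(s_7, k_7) = 0x35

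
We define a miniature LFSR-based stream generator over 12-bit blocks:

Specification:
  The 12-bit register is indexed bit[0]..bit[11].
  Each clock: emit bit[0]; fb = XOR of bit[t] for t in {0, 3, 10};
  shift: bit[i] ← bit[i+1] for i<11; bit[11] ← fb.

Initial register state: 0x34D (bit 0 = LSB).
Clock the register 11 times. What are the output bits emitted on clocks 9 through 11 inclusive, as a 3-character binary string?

110

reg_0 = 0x34D
clock 1: out=1, reg = 0x1A6
clock 2: out=0, reg = 0x0D3
clock 3: out=1, reg = 0x869
clock 4: out=1, reg = 0x434
clock 5: out=0, reg = 0xA1A
clock 6: out=0, reg = 0xD0D
clock 7: out=1, reg = 0xE86
clock 8: out=0, reg = 0xF43
clock 9: out=1, reg = 0x7A1
clock 10: out=1, reg = 0x3D0
clock 11: out=0, reg = 0x1E8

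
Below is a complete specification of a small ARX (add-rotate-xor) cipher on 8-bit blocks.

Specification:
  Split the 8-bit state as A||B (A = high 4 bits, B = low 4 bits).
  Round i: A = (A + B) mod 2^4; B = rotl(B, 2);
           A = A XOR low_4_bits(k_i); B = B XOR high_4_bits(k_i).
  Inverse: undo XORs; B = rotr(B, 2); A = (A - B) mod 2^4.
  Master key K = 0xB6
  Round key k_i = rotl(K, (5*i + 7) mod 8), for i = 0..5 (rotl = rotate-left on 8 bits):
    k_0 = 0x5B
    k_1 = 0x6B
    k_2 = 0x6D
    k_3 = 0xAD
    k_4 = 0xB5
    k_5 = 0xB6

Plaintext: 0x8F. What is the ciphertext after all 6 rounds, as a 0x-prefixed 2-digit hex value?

s_0 = plaintext = 0x8F
s_1 = Round(s_0, k_0) = 0xCA
s_2 = Round(s_1, k_1) = 0xDC
s_3 = Round(s_2, k_2) = 0x45
s_4 = Round(s_3, k_3) = 0x4F
s_5 = Round(s_4, k_4) = 0x64
s_6 = Round(s_5, k_5) = 0xCA

0xCA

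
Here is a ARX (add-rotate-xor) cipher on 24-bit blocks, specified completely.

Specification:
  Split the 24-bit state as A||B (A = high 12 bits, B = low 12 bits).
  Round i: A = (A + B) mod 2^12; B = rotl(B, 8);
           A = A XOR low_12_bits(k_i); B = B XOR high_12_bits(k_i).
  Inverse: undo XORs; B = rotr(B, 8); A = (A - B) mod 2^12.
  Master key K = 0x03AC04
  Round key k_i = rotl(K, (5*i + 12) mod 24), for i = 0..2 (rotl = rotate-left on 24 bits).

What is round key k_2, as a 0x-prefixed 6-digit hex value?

0x00EB01

K = 0x03AC04
k_0 = rotl(K, (5*0+12) mod 24) = rotl(K, 12) = 0xC0403A
k_1 = rotl(K, (5*1+12) mod 24) = rotl(K, 17) = 0x080758
k_2 = rotl(K, (5*2+12) mod 24) = rotl(K, 22) = 0x00EB01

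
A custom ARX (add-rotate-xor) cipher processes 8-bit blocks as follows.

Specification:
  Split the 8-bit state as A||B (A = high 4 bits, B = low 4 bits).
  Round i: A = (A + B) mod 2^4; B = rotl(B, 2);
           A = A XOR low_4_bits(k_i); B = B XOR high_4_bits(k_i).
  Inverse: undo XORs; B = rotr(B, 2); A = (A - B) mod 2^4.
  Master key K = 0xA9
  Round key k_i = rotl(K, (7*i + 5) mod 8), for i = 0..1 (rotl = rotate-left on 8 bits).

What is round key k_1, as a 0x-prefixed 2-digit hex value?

K = 0xA9
k_0 = rotl(K, (7*0+5) mod 8) = rotl(K, 5) = 0x35
k_1 = rotl(K, (7*1+5) mod 8) = rotl(K, 4) = 0x9A

0x9A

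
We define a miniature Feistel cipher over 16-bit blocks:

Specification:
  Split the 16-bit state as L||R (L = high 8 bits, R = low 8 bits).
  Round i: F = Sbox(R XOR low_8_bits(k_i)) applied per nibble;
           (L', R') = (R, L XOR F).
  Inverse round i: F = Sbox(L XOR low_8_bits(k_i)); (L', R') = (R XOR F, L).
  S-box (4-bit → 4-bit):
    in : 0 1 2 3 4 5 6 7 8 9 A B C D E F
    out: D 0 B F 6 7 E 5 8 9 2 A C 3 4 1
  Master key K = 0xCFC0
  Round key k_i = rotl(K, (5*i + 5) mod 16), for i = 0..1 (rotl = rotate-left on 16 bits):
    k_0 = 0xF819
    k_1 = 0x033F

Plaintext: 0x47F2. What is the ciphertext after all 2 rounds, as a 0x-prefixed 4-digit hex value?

0x0D09

s_0 = plaintext = 0x47F2
s_1 = Round(s_0, k_0) = 0xF20D
s_2 = Round(s_1, k_1) = 0x0D09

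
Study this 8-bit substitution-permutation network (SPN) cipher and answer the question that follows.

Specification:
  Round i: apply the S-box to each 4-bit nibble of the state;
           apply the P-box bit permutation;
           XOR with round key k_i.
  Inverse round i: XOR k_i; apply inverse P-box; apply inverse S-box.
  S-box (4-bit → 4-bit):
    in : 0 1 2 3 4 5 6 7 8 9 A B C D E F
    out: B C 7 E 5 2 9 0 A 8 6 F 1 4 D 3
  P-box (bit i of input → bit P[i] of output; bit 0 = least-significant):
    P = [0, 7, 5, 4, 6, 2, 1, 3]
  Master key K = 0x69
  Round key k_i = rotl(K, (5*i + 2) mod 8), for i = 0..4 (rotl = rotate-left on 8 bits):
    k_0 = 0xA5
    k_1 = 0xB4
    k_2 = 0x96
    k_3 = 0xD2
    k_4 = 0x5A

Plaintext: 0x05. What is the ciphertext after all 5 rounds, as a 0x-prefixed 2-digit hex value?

0x8F

s_0 = plaintext = 0x05
s_1 = Round(s_0, k_0) = 0x69
s_2 = Round(s_1, k_1) = 0xEC
s_3 = Round(s_2, k_2) = 0xDD
s_4 = Round(s_3, k_3) = 0xF0
s_5 = Round(s_4, k_4) = 0x8F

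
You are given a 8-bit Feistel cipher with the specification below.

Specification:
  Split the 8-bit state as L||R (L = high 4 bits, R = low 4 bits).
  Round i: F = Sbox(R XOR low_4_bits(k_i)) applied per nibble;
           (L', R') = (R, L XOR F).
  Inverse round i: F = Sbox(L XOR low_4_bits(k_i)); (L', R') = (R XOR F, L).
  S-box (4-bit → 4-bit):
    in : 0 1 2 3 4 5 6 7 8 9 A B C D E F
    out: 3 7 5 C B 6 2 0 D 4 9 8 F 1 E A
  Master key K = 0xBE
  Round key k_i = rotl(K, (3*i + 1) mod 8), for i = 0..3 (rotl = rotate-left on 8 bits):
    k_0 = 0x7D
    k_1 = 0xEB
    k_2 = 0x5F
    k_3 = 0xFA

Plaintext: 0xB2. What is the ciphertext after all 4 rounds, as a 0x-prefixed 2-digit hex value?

0xA8

s_0 = plaintext = 0xB2
s_1 = Round(s_0, k_0) = 0x21
s_2 = Round(s_1, k_1) = 0x1B
s_3 = Round(s_2, k_2) = 0xBA
s_4 = Round(s_3, k_3) = 0xA8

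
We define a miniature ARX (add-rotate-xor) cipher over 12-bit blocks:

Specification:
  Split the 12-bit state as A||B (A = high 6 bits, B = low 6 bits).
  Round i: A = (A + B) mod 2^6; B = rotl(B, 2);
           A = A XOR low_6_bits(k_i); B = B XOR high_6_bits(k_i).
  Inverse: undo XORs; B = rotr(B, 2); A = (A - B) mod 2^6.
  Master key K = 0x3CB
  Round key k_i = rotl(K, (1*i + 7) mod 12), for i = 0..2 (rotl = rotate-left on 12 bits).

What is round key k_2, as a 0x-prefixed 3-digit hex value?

0x679

K = 0x3CB
k_0 = rotl(K, (1*0+7) mod 12) = rotl(K, 7) = 0x59E
k_1 = rotl(K, (1*1+7) mod 12) = rotl(K, 8) = 0xB3C
k_2 = rotl(K, (1*2+7) mod 12) = rotl(K, 9) = 0x679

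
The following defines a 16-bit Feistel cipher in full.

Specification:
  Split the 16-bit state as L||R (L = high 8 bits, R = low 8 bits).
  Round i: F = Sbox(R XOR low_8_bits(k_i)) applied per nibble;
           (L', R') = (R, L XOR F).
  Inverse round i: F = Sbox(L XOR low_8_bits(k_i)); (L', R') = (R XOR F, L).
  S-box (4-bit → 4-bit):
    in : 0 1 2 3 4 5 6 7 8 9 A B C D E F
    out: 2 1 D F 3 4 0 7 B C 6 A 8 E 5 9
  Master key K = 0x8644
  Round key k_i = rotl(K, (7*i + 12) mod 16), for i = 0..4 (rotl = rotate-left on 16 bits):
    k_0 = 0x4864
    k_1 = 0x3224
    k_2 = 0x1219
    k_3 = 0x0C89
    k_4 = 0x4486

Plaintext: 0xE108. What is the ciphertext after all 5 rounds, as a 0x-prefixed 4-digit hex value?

s_0 = plaintext = 0xE108
s_1 = Round(s_0, k_0) = 0x08E9
s_2 = Round(s_1, k_1) = 0xE986
s_3 = Round(s_2, k_2) = 0x8620
s_4 = Round(s_3, k_3) = 0x20EA
s_5 = Round(s_4, k_4) = 0xEA28

0xEA28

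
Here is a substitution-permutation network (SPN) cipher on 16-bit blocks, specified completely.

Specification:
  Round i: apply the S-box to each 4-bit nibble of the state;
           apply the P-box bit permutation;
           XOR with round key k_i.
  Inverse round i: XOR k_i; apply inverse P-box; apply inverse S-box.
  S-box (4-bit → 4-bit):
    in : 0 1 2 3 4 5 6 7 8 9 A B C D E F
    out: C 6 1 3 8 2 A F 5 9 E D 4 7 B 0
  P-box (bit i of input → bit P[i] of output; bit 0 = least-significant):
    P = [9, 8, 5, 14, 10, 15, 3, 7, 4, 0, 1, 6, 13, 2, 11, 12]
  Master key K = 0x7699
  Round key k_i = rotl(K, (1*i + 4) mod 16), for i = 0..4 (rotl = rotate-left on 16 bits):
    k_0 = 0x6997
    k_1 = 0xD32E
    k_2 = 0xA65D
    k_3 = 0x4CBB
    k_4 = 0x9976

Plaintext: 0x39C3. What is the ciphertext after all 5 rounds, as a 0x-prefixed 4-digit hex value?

0x86EB

s_0 = plaintext = 0x39C3
s_1 = Round(s_0, k_0) = 0x4ACB
s_2 = Round(s_1, k_1) = 0x8145
s_3 = Round(s_2, k_2) = 0x8FDE
s_4 = Round(s_3, k_3) = 0xA3B3
s_5 = Round(s_4, k_4) = 0x86EB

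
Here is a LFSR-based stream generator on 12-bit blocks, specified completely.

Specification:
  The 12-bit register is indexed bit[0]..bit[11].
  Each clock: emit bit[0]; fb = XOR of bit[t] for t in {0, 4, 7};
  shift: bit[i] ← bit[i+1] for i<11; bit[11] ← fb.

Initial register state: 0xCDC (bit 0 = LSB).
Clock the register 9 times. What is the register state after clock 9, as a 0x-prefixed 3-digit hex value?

0x846

reg_0 = 0xCDC
clock 1: out=0, reg = 0x66E
clock 2: out=0, reg = 0x337
clock 3: out=1, reg = 0x19B
clock 4: out=1, reg = 0x8CD
clock 5: out=1, reg = 0x466
clock 6: out=0, reg = 0x233
clock 7: out=1, reg = 0x119
clock 8: out=1, reg = 0x08C
clock 9: out=0, reg = 0x846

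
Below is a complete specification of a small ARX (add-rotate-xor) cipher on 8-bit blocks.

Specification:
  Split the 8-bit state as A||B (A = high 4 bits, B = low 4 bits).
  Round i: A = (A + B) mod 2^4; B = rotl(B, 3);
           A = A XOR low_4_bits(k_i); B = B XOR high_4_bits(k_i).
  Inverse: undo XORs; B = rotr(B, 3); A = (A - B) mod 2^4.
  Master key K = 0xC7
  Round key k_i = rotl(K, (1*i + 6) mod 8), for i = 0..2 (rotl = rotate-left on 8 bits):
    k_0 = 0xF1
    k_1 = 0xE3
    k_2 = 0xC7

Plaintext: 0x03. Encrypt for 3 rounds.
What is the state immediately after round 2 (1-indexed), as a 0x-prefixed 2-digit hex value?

0xBD

s_0 = plaintext = 0x03
s_1 = Round(s_0, k_0) = 0x26
s_2 = Round(s_1, k_1) = 0xBD
s_3 = Round(s_2, k_2) = 0xF2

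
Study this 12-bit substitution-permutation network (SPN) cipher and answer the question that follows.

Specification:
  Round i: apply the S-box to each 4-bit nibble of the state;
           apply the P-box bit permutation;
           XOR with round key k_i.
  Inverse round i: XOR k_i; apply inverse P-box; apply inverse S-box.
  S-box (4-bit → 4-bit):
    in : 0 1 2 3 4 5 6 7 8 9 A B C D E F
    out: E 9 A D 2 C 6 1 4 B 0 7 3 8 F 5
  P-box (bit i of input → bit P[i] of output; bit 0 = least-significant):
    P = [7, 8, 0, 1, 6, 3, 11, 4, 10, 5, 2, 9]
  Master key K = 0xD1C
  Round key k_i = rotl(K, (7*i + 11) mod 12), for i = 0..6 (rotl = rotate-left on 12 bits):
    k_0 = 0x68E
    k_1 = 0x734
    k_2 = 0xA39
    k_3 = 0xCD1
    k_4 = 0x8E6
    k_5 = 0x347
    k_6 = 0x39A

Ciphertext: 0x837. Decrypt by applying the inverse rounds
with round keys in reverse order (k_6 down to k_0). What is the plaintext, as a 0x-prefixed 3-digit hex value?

0x81B

s_0 = ciphertext = 0x837
s_1 = InvRound(s_0, k_6) = 0x06B
s_2 = InvRound(s_1, k_5) = 0x044
s_3 = InvRound(s_2, k_4) = 0x481
s_4 = InvRound(s_3, k_3) = 0xA3A
s_5 = InvRound(s_4, k_2) = 0xAA5
s_6 = InvRound(s_5, k_1) = 0x75B
s_7 = InvRound(s_6, k_0) = 0x81B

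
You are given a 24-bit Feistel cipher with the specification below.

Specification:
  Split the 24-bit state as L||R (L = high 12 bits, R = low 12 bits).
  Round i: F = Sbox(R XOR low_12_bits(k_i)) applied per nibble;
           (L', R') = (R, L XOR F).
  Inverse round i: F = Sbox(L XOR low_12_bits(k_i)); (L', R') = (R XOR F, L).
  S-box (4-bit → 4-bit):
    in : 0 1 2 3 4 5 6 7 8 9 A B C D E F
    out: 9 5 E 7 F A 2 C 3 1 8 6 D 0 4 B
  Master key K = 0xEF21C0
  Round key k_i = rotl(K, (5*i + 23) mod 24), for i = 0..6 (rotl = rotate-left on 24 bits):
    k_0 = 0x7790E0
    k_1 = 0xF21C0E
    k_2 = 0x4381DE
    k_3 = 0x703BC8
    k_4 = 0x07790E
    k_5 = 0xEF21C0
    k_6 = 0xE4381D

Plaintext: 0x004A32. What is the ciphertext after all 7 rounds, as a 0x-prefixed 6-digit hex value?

s_0 = plaintext = 0x004A32
s_1 = Round(s_0, k_0) = 0xA3280A
s_2 = Round(s_1, k_1) = 0x80A5AD
s_3 = Round(s_2, k_2) = 0x5AD7CD
s_4 = Round(s_3, k_3) = 0x7CD837
s_5 = Round(s_4, k_4) = 0x8372BC
s_6 = Round(s_5, k_5) = 0x2BCFFA
s_7 = Round(s_6, k_6) = 0xFFAEF0

0xFFAEF0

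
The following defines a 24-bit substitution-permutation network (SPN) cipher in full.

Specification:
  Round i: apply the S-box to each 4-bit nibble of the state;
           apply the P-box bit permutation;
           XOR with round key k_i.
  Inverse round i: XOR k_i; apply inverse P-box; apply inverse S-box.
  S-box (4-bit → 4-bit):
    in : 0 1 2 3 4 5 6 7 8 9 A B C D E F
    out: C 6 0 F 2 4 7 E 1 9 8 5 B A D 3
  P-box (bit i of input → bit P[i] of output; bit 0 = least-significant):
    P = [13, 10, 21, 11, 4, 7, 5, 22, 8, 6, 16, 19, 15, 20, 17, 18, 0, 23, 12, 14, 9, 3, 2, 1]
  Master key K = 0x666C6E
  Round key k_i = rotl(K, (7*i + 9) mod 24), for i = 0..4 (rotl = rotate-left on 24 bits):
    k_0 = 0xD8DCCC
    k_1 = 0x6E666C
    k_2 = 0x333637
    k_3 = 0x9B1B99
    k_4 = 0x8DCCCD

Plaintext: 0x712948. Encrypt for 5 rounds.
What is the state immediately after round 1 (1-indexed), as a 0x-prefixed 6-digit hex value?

s_0 = plaintext = 0x712948
s_1 = Round(s_0, k_0) = 0x50ED42
s_2 = Round(s_1, k_1) = 0x60B6A8
s_3 = Round(s_2, k_2) = 0x70C57B
s_4 = Round(s_3, k_3) = 0xEEEB37
s_5 = Round(s_4, k_4) = 0xEA137A

0x50ED42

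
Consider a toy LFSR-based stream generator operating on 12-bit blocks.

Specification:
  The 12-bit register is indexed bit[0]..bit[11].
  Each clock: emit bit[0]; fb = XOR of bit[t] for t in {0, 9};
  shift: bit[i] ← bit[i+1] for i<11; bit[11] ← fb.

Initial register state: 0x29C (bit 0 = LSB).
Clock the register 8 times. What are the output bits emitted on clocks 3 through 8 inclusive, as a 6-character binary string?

reg_0 = 0x29C
clock 1: out=0, reg = 0x94E
clock 2: out=0, reg = 0x4A7
clock 3: out=1, reg = 0xA53
clock 4: out=1, reg = 0x529
clock 5: out=1, reg = 0xA94
clock 6: out=0, reg = 0xD4A
clock 7: out=0, reg = 0x6A5
clock 8: out=1, reg = 0x352

111001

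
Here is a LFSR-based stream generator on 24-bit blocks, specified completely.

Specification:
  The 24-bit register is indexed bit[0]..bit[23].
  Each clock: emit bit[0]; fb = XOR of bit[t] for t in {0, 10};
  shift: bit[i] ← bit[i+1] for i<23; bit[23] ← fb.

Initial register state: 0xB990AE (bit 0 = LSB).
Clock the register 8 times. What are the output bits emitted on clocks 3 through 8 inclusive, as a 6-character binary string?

110101

reg_0 = 0xB990AE
clock 1: out=0, reg = 0x5CC857
clock 2: out=1, reg = 0xAE642B
clock 3: out=1, reg = 0x573215
clock 4: out=1, reg = 0xAB990A
clock 5: out=0, reg = 0x55CC85
clock 6: out=1, reg = 0x2AE642
clock 7: out=0, reg = 0x957321
clock 8: out=1, reg = 0xCAB990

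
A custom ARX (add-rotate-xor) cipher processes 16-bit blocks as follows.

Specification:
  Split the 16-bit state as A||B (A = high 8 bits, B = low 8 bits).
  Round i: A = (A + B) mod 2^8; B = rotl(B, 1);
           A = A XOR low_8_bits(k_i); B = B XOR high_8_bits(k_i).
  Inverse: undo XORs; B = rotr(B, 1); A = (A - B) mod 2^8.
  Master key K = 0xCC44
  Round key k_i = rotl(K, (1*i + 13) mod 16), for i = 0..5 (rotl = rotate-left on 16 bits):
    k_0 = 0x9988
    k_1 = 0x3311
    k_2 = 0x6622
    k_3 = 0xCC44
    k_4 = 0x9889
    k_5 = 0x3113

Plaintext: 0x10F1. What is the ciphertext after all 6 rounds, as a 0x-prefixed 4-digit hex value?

0xCF7C

s_0 = plaintext = 0x10F1
s_1 = Round(s_0, k_0) = 0x897A
s_2 = Round(s_1, k_1) = 0x12C7
s_3 = Round(s_2, k_2) = 0xFBE9
s_4 = Round(s_3, k_3) = 0xA01F
s_5 = Round(s_4, k_4) = 0x36A6
s_6 = Round(s_5, k_5) = 0xCF7C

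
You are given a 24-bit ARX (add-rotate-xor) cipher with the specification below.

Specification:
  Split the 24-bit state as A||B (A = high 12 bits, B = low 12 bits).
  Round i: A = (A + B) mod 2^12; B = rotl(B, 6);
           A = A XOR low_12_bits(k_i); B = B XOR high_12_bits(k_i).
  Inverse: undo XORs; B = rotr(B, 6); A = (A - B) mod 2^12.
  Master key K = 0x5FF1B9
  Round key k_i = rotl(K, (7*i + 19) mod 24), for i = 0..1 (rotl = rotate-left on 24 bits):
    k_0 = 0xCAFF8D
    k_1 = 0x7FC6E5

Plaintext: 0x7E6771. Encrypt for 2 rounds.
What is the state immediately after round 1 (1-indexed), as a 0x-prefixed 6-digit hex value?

s_0 = plaintext = 0x7E6771
s_1 = Round(s_0, k_0) = 0x0DA0F2
s_2 = Round(s_1, k_1) = 0x729B7F

0x0DA0F2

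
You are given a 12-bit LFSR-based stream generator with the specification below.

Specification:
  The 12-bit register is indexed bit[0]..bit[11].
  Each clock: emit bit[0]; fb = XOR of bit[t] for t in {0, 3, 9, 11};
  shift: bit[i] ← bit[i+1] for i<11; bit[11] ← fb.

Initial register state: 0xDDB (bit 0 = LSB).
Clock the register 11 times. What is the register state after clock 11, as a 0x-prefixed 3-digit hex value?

0xF8B

reg_0 = 0xDDB
clock 1: out=1, reg = 0xEED
clock 2: out=1, reg = 0x776
clock 3: out=0, reg = 0xBBB
clock 4: out=1, reg = 0x5DD
clock 5: out=1, reg = 0x2EE
clock 6: out=0, reg = 0x177
clock 7: out=1, reg = 0x8BB
clock 8: out=1, reg = 0xC5D
clock 9: out=1, reg = 0xE2E
clock 10: out=0, reg = 0xF17
clock 11: out=1, reg = 0xF8B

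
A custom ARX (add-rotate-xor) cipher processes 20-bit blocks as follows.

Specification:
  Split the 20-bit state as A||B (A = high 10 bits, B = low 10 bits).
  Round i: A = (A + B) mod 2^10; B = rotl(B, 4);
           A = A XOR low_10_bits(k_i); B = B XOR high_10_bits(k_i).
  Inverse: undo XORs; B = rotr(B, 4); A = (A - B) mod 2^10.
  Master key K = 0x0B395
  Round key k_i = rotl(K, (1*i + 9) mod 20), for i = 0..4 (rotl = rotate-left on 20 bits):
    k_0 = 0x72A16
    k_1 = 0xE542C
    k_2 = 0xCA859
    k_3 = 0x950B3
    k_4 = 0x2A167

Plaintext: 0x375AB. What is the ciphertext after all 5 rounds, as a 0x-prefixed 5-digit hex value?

s_0 = plaintext = 0x375AB
s_1 = Round(s_0, k_0) = 0x27B7C
s_2 = Round(s_1, k_1) = 0x0D858
s_3 = Round(s_2, k_2) = 0x35EAB
s_4 = Round(s_3, k_3) = 0xCC4EE
s_5 = Round(s_4, k_4) = 0x5E24B

0x5E24B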